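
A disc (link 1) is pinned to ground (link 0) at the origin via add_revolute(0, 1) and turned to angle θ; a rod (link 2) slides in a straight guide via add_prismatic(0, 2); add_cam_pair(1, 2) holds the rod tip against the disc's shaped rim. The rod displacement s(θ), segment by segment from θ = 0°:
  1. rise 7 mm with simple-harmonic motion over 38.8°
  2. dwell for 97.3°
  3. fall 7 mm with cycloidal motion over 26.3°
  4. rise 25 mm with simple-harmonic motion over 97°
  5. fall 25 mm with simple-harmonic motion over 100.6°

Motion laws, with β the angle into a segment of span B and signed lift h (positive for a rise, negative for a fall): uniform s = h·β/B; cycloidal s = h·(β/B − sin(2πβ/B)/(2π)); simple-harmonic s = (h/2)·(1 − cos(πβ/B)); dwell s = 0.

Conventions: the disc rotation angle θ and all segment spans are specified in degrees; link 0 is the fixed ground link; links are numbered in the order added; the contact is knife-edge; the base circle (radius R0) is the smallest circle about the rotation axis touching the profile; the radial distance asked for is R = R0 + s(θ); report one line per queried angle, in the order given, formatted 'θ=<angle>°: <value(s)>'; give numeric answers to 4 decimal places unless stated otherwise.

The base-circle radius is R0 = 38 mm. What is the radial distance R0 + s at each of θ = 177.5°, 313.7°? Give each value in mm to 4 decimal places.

segment 1 (0° to 38.8°, simple-harmonic, h = 7) is passed completely: s = 0.0000 + (7) = 7.0000
segment 2 (38.8° to 136.1°, dwell): s unchanged at 7.0000
segment 3 (136.1° to 162.4°, cycloidal, h = -7) is passed completely: s = 7.0000 + (-7) = 0.0000
θ = 177.5° falls in segment 4 (162.4° to 259.4°, simple-harmonic, h = 25): β = 177.5 − 162.4 = 15.1°, B = 97°; Δs = 25/2·(1 − cos(π·0.1557)) = 1.4653; s = 0.0000 + 1.4653 = 1.4653
segment 4 (162.4° to 259.4°, simple-harmonic, h = 25) is passed completely: s = 0.0000 + (25) = 25.0000
θ = 313.7° falls in segment 5 (259.4° to 360°, simple-harmonic, h = -25): β = 313.7 − 259.4 = 54.3°, B = 100.6°; Δs = -25/2·(1 − cos(π·0.5398)) = -14.0574; s = 25.0000 − 14.0574 = 10.9426
θ=177.5°: R = R0 + s = 38 + 1.4653 = 39.4653
θ=313.7°: R = R0 + s = 38 + 10.9426 = 48.9426

θ=177.5°: 39.4653
θ=313.7°: 48.9426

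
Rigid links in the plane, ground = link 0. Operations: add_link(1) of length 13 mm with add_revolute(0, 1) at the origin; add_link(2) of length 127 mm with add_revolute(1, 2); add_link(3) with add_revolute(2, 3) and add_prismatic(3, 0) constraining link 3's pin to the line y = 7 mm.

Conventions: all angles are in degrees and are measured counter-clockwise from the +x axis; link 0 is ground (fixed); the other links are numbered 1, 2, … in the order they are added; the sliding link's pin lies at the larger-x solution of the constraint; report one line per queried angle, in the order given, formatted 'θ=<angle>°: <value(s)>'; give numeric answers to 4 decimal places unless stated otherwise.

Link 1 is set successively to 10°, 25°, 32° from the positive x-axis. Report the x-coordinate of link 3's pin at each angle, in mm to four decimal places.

geometry: r = 13 mm, L = 127 mm, e = 7 mm
θ=10°: crank pin P = (r cos θ, r sin θ) = (12.802501, 2.257426)
θ=10°: h = r sin θ − e = 2.257426 − 7 = -4.742574
θ=10°: x = r cos θ + √(L² − h²) = 12.802501 + 126.911418 = 139.713919
θ=25°: crank pin P = (r cos θ, r sin θ) = (11.782001, 5.494037)
θ=25°: h = r sin θ − e = 5.494037 − 7 = -1.505963
θ=25°: x = r cos θ + √(L² − h²) = 11.782001 + 126.991071 = 138.773072
θ=32°: crank pin P = (r cos θ, r sin θ) = (11.024625, 6.888950)
θ=32°: h = r sin θ − e = 6.888950 − 7 = -0.111050
θ=32°: x = r cos θ + √(L² − h²) = 11.024625 + 126.999951 = 138.024577

θ=10°: 139.7139
θ=25°: 138.7731
θ=32°: 138.0246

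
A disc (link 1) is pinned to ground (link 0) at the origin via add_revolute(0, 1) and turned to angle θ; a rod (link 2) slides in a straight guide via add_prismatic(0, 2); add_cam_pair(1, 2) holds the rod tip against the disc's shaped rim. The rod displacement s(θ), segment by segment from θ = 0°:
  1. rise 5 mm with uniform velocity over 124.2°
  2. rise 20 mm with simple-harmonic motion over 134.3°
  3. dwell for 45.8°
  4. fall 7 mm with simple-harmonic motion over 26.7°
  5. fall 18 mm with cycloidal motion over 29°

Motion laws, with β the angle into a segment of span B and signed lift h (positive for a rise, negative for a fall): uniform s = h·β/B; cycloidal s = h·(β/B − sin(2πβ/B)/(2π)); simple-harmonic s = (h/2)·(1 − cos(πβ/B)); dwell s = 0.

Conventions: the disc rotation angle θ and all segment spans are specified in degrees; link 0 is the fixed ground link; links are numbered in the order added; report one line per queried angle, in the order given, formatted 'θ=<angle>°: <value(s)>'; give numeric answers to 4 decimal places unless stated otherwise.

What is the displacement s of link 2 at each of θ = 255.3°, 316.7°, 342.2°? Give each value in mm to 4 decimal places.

segment 1 (0° to 124.2°, uniform, h = 5) is passed completely: s = 0.0000 + (5) = 5.0000
θ = 255.3° falls in segment 2 (124.2° to 258.5°, simple-harmonic, h = 20): β = 255.3 − 124.2 = 131.1°, B = 134.3°; Δs = 20/2·(1 − cos(π·0.9762)) = 19.9720; s = 5.0000 + 19.9720 = 24.9720
segment 2 (124.2° to 258.5°, simple-harmonic, h = 20) is passed completely: s = 5.0000 + (20) = 25.0000
segment 3 (258.5° to 304.3°, dwell): s unchanged at 25.0000
θ = 316.7° falls in segment 4 (304.3° to 331°, simple-harmonic, h = -7): β = 316.7 − 304.3 = 12.4°, B = 26.7°; Δs = -7/2·(1 − cos(π·0.4644)) = -3.1096; s = 25.0000 − 3.1096 = 21.8904
segment 4 (304.3° to 331°, simple-harmonic, h = -7) is passed completely: s = 25.0000 + (-7) = 18.0000
θ = 342.2° falls in segment 5 (331° to 360°, cycloidal, h = -18): β = 342.2 − 331 = 11.2°, B = 29°; Δs = -18·(0.3862 − sin(2π·0.3862)/(2π)) = -5.0736; s = 18.0000 − 5.0736 = 12.9264

θ=255.3°: 24.9720
θ=316.7°: 21.8904
θ=342.2°: 12.9264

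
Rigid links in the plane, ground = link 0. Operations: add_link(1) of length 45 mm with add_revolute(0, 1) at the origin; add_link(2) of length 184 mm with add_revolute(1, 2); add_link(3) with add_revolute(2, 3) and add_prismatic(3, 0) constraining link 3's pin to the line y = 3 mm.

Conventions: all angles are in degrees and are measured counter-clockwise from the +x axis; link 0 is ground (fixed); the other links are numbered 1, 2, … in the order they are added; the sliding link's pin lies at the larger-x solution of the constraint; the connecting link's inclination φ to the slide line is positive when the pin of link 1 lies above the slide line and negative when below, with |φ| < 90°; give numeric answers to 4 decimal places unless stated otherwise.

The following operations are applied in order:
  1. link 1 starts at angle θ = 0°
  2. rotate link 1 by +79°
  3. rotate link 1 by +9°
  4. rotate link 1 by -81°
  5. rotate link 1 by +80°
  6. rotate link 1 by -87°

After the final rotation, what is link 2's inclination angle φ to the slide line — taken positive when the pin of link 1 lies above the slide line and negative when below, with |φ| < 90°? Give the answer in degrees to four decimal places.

geometry: r = 45 mm, L = 184 mm, e = 3 mm; θ starts at 0°
rotate link 1 by +79°: θ ← 0° +79° = 79°
rotate link 1 by +9°: θ ← 79° +9° = 88°
rotate link 1 by -81°: θ ← 88° -81° = 7°
rotate link 1 by +80°: θ ← 7° +80° = 87°
rotate link 1 by -87°: θ ← 87° -87° = 0°
h = r sin θ − e = 0.000000 − 3 = -3.000000
sin φ = h / L = -3.000000 / 184 = -0.01630435
φ = arcsin(-0.01630435) = -0.934212°

-0.9342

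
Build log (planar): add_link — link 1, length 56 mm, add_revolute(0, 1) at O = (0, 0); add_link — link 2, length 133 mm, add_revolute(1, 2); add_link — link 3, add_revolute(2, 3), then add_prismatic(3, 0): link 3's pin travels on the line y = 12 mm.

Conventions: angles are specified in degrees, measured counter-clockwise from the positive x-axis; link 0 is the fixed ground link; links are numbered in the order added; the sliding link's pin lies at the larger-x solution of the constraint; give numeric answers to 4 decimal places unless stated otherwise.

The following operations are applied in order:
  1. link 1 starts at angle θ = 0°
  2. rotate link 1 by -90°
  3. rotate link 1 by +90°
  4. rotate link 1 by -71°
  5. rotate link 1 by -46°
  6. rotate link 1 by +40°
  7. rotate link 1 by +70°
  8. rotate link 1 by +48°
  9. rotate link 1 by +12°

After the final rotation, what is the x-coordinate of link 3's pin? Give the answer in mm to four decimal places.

geometry: r = 56 mm, L = 133 mm, e = 12 mm; θ starts at 0°
rotate link 1 by -90°: θ ← 0° -90° = -90°
rotate link 1 by +90°: θ ← -90° +90° = 0°
rotate link 1 by -71°: θ ← 0° -71° = -71°
rotate link 1 by -46°: θ ← -71° -46° = -117°
rotate link 1 by +40°: θ ← -117° +40° = -77°
rotate link 1 by +70°: θ ← -77° +70° = -7°
rotate link 1 by +48°: θ ← -7° +48° = 41°
rotate link 1 by +12°: θ ← 41° +12° = 53°
crank pin P = (r cos θ, r sin θ) = (33.701641, 44.723589)
h = r sin θ − e = 44.723589 − 12 = 32.723589
x = r cos θ + √(L² − h²) = 33.701641 + 128.911469 = 162.613110

162.6131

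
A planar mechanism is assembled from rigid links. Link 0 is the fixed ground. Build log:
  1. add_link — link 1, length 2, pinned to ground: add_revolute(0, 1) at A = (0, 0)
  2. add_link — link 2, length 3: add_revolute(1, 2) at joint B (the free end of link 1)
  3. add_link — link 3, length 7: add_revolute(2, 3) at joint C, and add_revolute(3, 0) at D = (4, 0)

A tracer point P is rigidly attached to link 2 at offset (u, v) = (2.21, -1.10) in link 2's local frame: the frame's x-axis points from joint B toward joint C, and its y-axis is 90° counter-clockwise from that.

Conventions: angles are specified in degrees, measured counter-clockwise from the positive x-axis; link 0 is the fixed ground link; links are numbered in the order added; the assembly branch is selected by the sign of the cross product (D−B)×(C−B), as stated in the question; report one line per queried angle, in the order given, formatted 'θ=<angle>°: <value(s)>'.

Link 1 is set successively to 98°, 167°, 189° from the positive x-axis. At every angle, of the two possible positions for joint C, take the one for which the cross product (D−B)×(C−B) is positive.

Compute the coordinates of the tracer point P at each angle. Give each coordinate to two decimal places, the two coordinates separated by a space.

A=(0,0), D=(4.00,0)
θ=98°: B = A + 2.00·(cos98°, sin98°) = (-0.2783, 1.9805)
θ=98°: |BD| = 4.7145
θ=98°: circle(B,3.00) ∩ circle(D,7.00): a=-1.8849, h=2.3339
θ=98°:   candidates: C₊=(-1.0085,4.8903) cross=11.003; C₋=(-2.9693,0.6544) cross=-11.003
θ=98°:   branch + wants cross > 0 → take C=(-1.0085,4.8903) (cross=11.003)
θ=98°: ex = (C−B)/|BC| = (-0.2434,0.9699); ey = (-0.9699,-0.2434)
θ=98°: P = B + 2.21·ex + -1.10·ey = (0.2507,4.3918)
θ=167°: B = A + 2.00·(cos167°, sin167°) = (-1.9487, 0.4499)
θ=167°: |BD| = 5.9657
θ=167°: circle(B,3.00) ∩ circle(D,7.00): a=-0.3696, h=2.9771
θ=167°:   candidates: C₊=(-2.0928,3.4464) cross=17.761; C₋=(-2.5418,-2.4909) cross=-17.761
θ=167°:   branch + wants cross > 0 → take C=(-2.0928,3.4464) (cross=17.761)
θ=167°: ex = (C−B)/|BC| = (-0.0480,0.9988); ey = (-0.9988,-0.0480)
θ=167°: P = B + 2.21·ex + -1.10·ey = (-0.9561,2.7102)
θ=189°: B = A + 2.00·(cos189°, sin189°) = (-1.9754, -0.3129)
θ=189°: |BD| = 5.9836
θ=189°: circle(B,3.00) ∩ circle(D,7.00): a=-0.3507, h=2.9794
θ=189°:   candidates: C₊=(-2.4814,2.6441) cross=17.828; C₋=(-2.1698,-3.3066) cross=-17.828
θ=189°:   branch + wants cross > 0 → take C=(-2.4814,2.6441) (cross=17.828)
θ=189°: ex = (C−B)/|BC| = (-0.1687,0.9857); ey = (-0.9857,-0.1687)
θ=189°: P = B + 2.21·ex + -1.10·ey = (-1.2639,2.0510)

θ=98°: 0.25 4.39
θ=167°: -0.96 2.71
θ=189°: -1.26 2.05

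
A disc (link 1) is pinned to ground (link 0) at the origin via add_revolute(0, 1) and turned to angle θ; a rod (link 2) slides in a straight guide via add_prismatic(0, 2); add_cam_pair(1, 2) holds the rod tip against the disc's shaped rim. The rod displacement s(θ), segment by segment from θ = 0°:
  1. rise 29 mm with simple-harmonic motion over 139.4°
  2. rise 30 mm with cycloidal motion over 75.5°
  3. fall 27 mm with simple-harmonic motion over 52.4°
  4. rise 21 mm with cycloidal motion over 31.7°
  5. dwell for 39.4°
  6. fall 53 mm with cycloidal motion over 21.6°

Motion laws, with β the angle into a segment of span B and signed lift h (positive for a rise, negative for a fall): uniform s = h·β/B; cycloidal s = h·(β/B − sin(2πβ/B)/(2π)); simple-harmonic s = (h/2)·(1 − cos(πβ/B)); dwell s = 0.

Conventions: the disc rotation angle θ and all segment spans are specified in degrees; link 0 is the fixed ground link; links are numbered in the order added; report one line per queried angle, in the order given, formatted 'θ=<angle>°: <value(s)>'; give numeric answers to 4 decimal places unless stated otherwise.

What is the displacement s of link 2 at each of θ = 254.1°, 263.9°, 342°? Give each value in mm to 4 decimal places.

segment 1 (0° to 139.4°, simple-harmonic, h = 29) is passed completely: s = 0.0000 + (29) = 29.0000
segment 2 (139.4° to 214.9°, cycloidal, h = 30) is passed completely: s = 29.0000 + (30) = 59.0000
θ = 254.1° falls in segment 3 (214.9° to 267.3°, simple-harmonic, h = -27): β = 254.1 − 214.9 = 39.2°, B = 52.4°; Δs = -27/2·(1 − cos(π·0.7481)) = -22.9885; s = 59.0000 − 22.9885 = 36.0115
θ = 263.9° falls in segment 3 (214.9° to 267.3°, simple-harmonic, h = -27): β = 263.9 − 214.9 = 49°, B = 52.4°; Δs = -27/2·(1 − cos(π·0.9351)) = -26.7205; s = 59.0000 − 26.7205 = 32.2795
segment 3 (214.9° to 267.3°, simple-harmonic, h = -27) is passed completely: s = 59.0000 + (-27) = 32.0000
segment 4 (267.3° to 299°, cycloidal, h = 21) is passed completely: s = 32.0000 + (21) = 53.0000
segment 5 (299° to 338.4°, dwell): s unchanged at 53.0000
θ = 342° falls in segment 6 (338.4° to 360°, cycloidal, h = -53): β = 342 − 338.4 = 3.6°, B = 21.6°; Δs = -53·(0.1667 − sin(2π·0.1667)/(2π)) = -1.5282; s = 53.0000 − 1.5282 = 51.4718

θ=254.1°: 36.0115
θ=263.9°: 32.2795
θ=342°: 51.4718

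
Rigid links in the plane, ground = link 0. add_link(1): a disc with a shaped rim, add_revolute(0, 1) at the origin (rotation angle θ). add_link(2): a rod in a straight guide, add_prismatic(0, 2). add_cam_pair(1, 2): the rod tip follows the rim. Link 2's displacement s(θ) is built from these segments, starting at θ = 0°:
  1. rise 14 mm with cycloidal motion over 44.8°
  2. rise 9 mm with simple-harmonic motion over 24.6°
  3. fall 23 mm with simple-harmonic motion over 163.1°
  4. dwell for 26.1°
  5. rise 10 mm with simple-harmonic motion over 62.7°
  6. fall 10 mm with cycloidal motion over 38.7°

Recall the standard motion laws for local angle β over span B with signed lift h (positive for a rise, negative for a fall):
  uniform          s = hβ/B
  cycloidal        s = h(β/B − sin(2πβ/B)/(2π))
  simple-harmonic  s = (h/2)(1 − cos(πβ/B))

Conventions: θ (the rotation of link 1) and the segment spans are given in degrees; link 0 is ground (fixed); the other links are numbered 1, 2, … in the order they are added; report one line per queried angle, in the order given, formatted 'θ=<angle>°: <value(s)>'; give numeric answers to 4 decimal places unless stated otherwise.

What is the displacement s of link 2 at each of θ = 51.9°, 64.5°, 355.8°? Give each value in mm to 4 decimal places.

segment 1 (0° to 44.8°, cycloidal, h = 14) is passed completely: s = 0.0000 + (14) = 14.0000
θ = 51.9° falls in segment 2 (44.8° to 69.4°, simple-harmonic, h = 9): β = 51.9 − 44.8 = 7.1°, B = 24.6°; Δs = 9/2·(1 − cos(π·0.2886)) = 1.7265; s = 14.0000 + 1.7265 = 15.7265
θ = 64.5° falls in segment 2 (44.8° to 69.4°, simple-harmonic, h = 9): β = 64.5 − 44.8 = 19.7°, B = 24.6°; Δs = 9/2·(1 − cos(π·0.8008)) = 8.1473; s = 14.0000 + 8.1473 = 22.1473
segment 2 (44.8° to 69.4°, simple-harmonic, h = 9) is passed completely: s = 14.0000 + (9) = 23.0000
segment 3 (69.4° to 232.5°, simple-harmonic, h = -23) is passed completely: s = 23.0000 + (-23) = 0.0000
segment 4 (232.5° to 258.6°, dwell): s unchanged at 0.0000
segment 5 (258.6° to 321.3°, simple-harmonic, h = 10) is passed completely: s = 0.0000 + (10) = 10.0000
θ = 355.8° falls in segment 6 (321.3° to 360°, cycloidal, h = -10): β = 355.8 − 321.3 = 34.5°, B = 38.7°; Δs = -10·(0.8915 − sin(2π·0.8915)/(2π)) = -9.9178; s = 10.0000 − 9.9178 = 0.0822

θ=51.9°: 15.7265
θ=64.5°: 22.1473
θ=355.8°: 0.0822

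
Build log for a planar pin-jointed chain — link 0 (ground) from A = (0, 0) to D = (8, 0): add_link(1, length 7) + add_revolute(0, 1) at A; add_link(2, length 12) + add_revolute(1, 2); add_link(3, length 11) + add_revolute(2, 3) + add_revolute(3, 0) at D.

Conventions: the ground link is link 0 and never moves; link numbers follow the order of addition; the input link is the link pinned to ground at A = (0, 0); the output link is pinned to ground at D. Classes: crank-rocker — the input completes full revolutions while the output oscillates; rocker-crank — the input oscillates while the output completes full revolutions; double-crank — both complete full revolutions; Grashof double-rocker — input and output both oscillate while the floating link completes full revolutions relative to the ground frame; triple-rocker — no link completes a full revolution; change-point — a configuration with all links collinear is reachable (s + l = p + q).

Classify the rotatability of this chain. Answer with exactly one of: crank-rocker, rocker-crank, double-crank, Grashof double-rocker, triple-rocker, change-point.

lengths: ground=8, input=7, coupler=12, output=11
sorted: s=7 (shortest), l=12 (longest), p+q=19
s + l = 19 vs p + q = 19
s + l = p + q → change-point (collinear configuration reachable)

change-point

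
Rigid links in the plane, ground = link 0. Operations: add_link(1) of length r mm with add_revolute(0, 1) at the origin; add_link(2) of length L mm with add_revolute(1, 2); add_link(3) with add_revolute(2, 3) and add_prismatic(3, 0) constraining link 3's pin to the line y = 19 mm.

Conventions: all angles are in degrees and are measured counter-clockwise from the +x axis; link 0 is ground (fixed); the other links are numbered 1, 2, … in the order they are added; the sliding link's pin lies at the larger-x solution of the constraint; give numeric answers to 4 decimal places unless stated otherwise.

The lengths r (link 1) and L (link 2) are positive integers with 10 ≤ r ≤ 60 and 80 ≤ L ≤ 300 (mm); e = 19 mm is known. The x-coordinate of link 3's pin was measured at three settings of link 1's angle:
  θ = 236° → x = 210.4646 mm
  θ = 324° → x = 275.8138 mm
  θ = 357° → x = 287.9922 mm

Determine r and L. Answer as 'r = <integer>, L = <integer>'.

constraint per measurement: (x − r cos θ)² + (r sin θ − e)² = L²
subtracting the θ₁ and θ₂ equations cancels the r² and L² terms:
r = (x₁² − x₂²) / (2[(x₁cos θ₁ + e sin θ₁) − (x₂cos θ₂ + e sin θ₂)]) = 46.0000 → r = 46
L² = (x₁ − r cos θ₁)² + (r sin θ₁ − e)² = 59049.0141 → L = 243.0000 → L = 243
check at θ₃=357°: x = 287.9922 (printed 287.9922) ✓

r = 46, L = 243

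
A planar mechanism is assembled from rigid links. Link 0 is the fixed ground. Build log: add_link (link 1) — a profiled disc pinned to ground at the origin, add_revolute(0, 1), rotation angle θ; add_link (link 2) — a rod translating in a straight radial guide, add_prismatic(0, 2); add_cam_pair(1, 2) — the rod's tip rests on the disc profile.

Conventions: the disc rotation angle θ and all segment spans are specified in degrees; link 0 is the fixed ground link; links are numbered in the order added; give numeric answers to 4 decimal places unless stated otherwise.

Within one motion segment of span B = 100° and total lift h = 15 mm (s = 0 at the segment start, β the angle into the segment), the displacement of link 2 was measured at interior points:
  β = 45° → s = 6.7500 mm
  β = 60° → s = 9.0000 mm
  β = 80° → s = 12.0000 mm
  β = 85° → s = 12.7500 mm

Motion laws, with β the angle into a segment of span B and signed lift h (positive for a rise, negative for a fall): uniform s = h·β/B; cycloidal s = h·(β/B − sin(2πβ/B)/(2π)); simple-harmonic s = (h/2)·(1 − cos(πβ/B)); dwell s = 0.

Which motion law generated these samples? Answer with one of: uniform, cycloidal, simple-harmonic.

candidates at β/B = r: uniform s = h·r (linear in β); cycloidal s = h·(r − sin(2πr)/(2π)); simple-harmonic s = (h/2)(1 − cos(πr))
β=45°: printed 6.7500 | uniform 6.7500, cycloidal 6.0123, simple-harmonic 6.3267
β=60°: printed 9.0000 | uniform 9.0000, cycloidal 10.4032, simple-harmonic 9.8176
β=80°: printed 12.0000 | uniform 12.0000, cycloidal 14.2705, simple-harmonic 13.5676
β=85°: printed 12.7500 | uniform 12.7500, cycloidal 14.6814, simple-harmonic 14.1825
only one law matches every sample → uniform

uniform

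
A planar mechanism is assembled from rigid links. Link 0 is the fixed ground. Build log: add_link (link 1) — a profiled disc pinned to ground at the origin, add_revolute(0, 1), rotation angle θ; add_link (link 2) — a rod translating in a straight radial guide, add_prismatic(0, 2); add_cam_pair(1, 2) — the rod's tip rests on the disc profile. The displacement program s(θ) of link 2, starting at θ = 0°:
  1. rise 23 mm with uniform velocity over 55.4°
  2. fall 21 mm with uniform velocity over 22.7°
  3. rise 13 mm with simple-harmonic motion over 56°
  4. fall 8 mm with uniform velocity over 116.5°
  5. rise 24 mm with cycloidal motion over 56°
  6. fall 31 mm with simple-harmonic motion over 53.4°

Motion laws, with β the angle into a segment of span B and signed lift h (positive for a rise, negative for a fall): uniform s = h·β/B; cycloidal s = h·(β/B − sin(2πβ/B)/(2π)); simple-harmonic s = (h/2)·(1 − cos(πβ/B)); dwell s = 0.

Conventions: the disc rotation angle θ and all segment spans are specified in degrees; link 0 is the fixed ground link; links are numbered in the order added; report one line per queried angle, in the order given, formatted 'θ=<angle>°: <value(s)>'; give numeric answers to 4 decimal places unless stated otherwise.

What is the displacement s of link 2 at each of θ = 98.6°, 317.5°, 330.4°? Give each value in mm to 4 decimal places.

seg 1 [0°–55.4°] uniform, h=23: full span → s += 23 → s = 23.0000
seg 2 [55.4°–78.1°] uniform, h=-21: full span → s += -21 → s = 2.0000
seg 3 [78.1°–134.1°] simple-harmonic, h=13: θ=98.6° here. β=20.5, B=56. 13/2·(1 − cos(π·0.3661)) = 3.8451 → s = 5.8451
seg 3 [78.1°–134.1°] simple-harmonic, h=13: full span → s += 13 → s = 15.0000
seg 4 [134.1°–250.6°] uniform, h=-8: full span → s += -8 → s = 7.0000
seg 5 [250.6°–306.6°] cycloidal, h=24: full span → s += 24 → s = 31.0000
seg 6 [306.6°–360°] simple-harmonic, h=-31: θ=317.5° here. β=10.9, B=53.4. -31/2·(1 − cos(π·0.2041)) = -3.0792 → s = 27.9208
seg 6 [306.6°–360°] simple-harmonic, h=-31: θ=330.4° here. β=23.8, B=53.4. -31/2·(1 − cos(π·0.4457)) = -12.8683 → s = 18.1317

θ=98.6°: 5.8451
θ=317.5°: 27.9208
θ=330.4°: 18.1317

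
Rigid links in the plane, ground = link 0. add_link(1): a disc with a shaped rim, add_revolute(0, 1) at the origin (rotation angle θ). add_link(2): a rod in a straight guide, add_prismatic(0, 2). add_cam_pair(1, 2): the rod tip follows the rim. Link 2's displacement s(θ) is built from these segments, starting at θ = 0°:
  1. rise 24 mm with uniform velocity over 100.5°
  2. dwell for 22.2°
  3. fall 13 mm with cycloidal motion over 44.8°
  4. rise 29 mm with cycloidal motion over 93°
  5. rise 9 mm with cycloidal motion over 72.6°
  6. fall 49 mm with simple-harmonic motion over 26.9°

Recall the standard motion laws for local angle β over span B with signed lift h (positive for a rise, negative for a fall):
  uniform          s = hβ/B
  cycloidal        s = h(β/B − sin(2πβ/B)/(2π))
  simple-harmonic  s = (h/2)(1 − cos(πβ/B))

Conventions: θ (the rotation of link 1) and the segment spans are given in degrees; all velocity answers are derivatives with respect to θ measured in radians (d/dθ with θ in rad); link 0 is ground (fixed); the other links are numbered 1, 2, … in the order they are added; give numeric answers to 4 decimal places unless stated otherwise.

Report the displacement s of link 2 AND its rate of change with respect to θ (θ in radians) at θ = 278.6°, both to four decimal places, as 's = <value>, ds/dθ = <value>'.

segment 1 (0° to 100.5°, uniform, h = 24) is passed completely: s = 0.0000 + (24) = 24.0000
segment 2 (100.5° to 122.7°, dwell): s unchanged at 24.0000
segment 3 (122.7° to 167.5°, cycloidal, h = -13) is passed completely: s = 24.0000 + (-13) = 11.0000
segment 4 (167.5° to 260.5°, cycloidal, h = 29) is passed completely: s = 11.0000 + (29) = 40.0000
θ = 278.6° falls in segment 5 (260.5° to 333.1°, cycloidal, h = 9): β = 278.6 − 260.5 = 18.1°, B = 72.6°; Δs = 9·(0.2493 − sin(2π·0.2493)/(2π)) = 0.8114; s = 40.0000 + 0.8114 = 40.8114
velocity in seg [260.5°–333.1°] (cycloidal), θ in radians: β = 18.1° = 0.3159 rad, B = 72.6° = 1.2671 rad; ds/dθ = (h/B)(1 − cos(2πβ/B)) = (9/1.2671)(1 − cos(2π·0.2493)) = 7.072047 mm/rad

s = 40.8114, ds/dθ = 7.0720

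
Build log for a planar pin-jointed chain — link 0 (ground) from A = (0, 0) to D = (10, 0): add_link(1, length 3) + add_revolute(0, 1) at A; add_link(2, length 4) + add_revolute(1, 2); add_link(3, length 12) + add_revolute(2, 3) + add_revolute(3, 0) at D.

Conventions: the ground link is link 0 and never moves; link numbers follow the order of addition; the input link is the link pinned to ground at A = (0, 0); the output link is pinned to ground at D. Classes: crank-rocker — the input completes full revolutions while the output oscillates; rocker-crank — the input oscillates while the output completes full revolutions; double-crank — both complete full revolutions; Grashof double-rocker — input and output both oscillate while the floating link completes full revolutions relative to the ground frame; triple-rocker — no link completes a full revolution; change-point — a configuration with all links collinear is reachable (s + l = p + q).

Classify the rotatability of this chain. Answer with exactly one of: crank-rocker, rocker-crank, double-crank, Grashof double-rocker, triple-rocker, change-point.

lengths: ground=10, input=3, coupler=4, output=12
sorted: s=3 (shortest), l=12 (longest), p+q=14
s + l = 15 vs p + q = 14
s + l > p + q → non-Grashof → no link fully rotates → triple-rocker

triple-rocker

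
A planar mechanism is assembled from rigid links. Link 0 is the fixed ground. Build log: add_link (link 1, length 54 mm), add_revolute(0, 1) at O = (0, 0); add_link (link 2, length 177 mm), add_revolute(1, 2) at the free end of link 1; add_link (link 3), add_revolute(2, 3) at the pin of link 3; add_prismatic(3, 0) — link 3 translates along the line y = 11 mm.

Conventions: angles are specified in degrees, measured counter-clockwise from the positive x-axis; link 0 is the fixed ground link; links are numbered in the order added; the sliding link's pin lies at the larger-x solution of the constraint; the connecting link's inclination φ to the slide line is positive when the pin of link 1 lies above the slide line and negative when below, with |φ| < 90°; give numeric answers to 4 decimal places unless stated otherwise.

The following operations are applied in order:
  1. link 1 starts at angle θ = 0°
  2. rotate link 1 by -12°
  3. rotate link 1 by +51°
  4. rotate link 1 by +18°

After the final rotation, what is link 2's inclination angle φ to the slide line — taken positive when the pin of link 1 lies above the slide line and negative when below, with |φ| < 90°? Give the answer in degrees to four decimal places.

geometry: r = 54 mm, L = 177 mm, e = 11 mm; θ starts at 0°
rotate link 1 by -12°: θ ← 0° -12° = -12°
rotate link 1 by +51°: θ ← -12° +51° = 39°
rotate link 1 by +18°: θ ← 39° +18° = 57°
h = r sin θ − e = 45.288211 − 11 = 34.288211
sin φ = h / L = 34.288211 / 177 = 0.19371870
φ = arcsin(0.19371870) = 11.169884°

11.1699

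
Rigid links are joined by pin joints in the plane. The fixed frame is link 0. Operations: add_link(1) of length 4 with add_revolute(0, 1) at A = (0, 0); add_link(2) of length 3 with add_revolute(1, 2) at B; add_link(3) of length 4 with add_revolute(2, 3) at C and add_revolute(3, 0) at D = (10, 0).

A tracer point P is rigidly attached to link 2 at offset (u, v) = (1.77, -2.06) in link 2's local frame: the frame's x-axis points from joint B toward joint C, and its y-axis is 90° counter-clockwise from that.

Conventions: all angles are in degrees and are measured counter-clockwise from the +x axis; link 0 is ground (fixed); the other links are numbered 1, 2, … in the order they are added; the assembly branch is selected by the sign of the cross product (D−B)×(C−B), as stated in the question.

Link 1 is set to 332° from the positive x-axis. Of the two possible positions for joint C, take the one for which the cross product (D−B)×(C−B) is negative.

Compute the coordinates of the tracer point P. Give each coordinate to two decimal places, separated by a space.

A=(0,0), D=(10.00,0)
B = A + 4.00·(cos332°, sin332°) = (3.5318, -1.8779)
|BD| = 6.7353
circle(B,3.00) ∩ circle(D,4.00): a=2.8480, h=0.9428
  candidates: C₊=(6.0040,-0.1784) cross=6.350; C₋=(6.5297,-1.9893) cross=-6.350
  branch - wants cross < 0 → take C=(6.5297,-1.9893) (cross=-6.350)
ex = (C−B)/|BC| = (0.9993,-0.0371); ey = (0.0371,0.9993)
P = B + 1.77·ex + -2.06·ey = (5.2241,-4.0022)

5.22 -4.00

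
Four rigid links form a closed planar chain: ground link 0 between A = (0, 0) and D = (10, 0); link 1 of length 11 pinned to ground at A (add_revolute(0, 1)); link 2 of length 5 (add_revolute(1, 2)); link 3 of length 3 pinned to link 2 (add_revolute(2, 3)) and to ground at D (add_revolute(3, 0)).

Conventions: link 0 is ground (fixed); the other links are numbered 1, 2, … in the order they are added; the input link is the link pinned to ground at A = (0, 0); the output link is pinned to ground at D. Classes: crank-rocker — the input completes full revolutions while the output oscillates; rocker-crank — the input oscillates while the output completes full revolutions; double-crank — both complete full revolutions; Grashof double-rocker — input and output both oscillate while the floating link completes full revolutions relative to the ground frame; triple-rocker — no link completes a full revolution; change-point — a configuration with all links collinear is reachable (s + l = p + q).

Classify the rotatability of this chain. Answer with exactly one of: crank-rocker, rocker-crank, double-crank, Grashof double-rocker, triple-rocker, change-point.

lengths: ground=10, input=11, coupler=5, output=3
sorted: s=3 (shortest), l=11 (longest), p+q=15
s + l = 14 vs p + q = 15
s + l < p + q (Grashof) with shortest = output link → rocker-crank

rocker-crank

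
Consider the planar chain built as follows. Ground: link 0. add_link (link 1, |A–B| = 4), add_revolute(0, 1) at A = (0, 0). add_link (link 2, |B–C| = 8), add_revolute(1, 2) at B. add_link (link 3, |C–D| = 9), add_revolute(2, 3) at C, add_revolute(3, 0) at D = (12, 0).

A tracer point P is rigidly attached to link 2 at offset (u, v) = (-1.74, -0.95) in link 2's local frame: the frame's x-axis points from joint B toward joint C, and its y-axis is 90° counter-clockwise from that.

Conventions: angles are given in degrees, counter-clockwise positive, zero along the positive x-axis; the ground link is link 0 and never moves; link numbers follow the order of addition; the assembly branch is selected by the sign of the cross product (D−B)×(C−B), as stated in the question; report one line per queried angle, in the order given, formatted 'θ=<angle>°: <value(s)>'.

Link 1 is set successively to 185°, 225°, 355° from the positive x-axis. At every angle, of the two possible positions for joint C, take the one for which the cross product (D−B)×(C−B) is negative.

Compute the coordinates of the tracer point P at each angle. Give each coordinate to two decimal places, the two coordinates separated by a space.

A=(0,0), D=(12.00,0)
θ=185°: B = A + 4.00·(cos185°, sin185°) = (-3.9848, -0.3486)
θ=185°: |BD| = 15.9886
θ=185°: circle(B,8.00) ∩ circle(D,9.00): a=7.4627, h=2.8825
θ=185°:   candidates: C₊=(3.4133,2.6959) cross=46.087; C₋=(3.5390,-3.0677) cross=-46.087
θ=185°:   branch - wants cross < 0 → take C=(3.5390,-3.0677) (cross=-46.087)
θ=185°: ex = (C−B)/|BC| = (0.9405,-0.3399); ey = (0.3399,0.9405)
θ=185°: P = B + -1.74·ex + -0.95·ey = (-5.9441,-0.6507)
θ=225°: B = A + 4.00·(cos225°, sin225°) = (-2.8284, -2.8284)
θ=225°: |BD| = 15.0958
θ=225°: circle(B,8.00) ∩ circle(D,9.00): a=6.9848, h=3.9003
θ=225°:   candidates: C₊=(3.3019,2.3115) cross=58.878; C₋=(4.7635,-5.3509) cross=-58.878
θ=225°:   branch - wants cross < 0 → take C=(4.7635,-5.3509) (cross=-58.878)
θ=225°: ex = (C−B)/|BC| = (0.9490,-0.3153); ey = (0.3153,0.9490)
θ=225°: P = B + -1.74·ex + -0.95·ey = (-4.7792,-3.1813)
θ=355°: B = A + 4.00·(cos355°, sin355°) = (3.9848, -0.3486)
θ=355°: |BD| = 8.0228
θ=355°: circle(B,8.00) ∩ circle(D,9.00): a=2.9519, h=7.4355
θ=355°:   candidates: C₊=(6.6108,7.2081) cross=59.653; C₋=(7.2570,-7.6488) cross=-59.653
θ=355°:   branch - wants cross < 0 → take C=(7.2570,-7.6488) (cross=-59.653)
θ=355°: ex = (C−B)/|BC| = (0.4090,-0.9125); ey = (0.9125,0.4090)
θ=355°: P = B + -1.74·ex + -0.95·ey = (2.4062,0.8506)

θ=185°: -5.94 -0.65
θ=225°: -4.78 -3.18
θ=355°: 2.41 0.85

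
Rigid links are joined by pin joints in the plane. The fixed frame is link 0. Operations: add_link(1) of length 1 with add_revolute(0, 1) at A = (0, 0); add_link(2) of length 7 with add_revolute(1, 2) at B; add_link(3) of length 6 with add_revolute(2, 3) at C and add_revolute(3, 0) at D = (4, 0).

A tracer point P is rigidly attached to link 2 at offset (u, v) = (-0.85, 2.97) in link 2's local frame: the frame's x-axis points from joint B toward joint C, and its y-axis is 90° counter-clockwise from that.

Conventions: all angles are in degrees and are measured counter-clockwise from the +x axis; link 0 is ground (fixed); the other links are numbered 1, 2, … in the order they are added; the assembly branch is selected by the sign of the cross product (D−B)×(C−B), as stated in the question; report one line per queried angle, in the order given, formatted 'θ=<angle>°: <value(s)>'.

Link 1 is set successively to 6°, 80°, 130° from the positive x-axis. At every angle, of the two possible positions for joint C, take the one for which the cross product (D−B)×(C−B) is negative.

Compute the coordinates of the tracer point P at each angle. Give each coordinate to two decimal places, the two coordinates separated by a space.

A=(0,0), D=(4.00,0)
θ=6°: B = A + 1.00·(cos6°, sin6°) = (0.9945, 0.1045)
θ=6°: |BD| = 3.0073
θ=6°: circle(B,7.00) ∩ circle(D,6.00): a=3.6651, h=5.9638
θ=6°:   candidates: C₊=(4.8647,5.9374) cross=17.935; C₋=(4.4501,-5.9831) cross=-17.935
θ=6°:   branch - wants cross < 0 → take C=(4.4501,-5.9831) (cross=-17.935)
θ=6°: ex = (C−B)/|BC| = (0.4937,-0.8697); ey = (0.8697,0.4937)
θ=6°: P = B + -0.85·ex + 2.97·ey = (3.1578,2.3099)
θ=80°: B = A + 1.00·(cos80°, sin80°) = (0.1736, 0.9848)
θ=80°: |BD| = 3.9511
θ=80°: circle(B,7.00) ∩ circle(D,6.00): a=3.6207, h=5.9909
θ=80°:   candidates: C₊=(5.1733,5.8842) cross=23.670; C₋=(2.1868,-5.7195) cross=-23.670
θ=80°:   branch - wants cross < 0 → take C=(2.1868,-5.7195) (cross=-23.670)
θ=80°: ex = (C−B)/|BC| = (0.2876,-0.9578); ey = (0.9578,0.2876)
θ=80°: P = B + -0.85·ex + 2.97·ey = (2.7737,2.6530)
θ=130°: B = A + 1.00·(cos130°, sin130°) = (-0.6428, 0.7660)
θ=130°: |BD| = 4.7056
θ=130°: circle(B,7.00) ∩ circle(D,6.00): a=3.7341, h=5.9208
θ=130°:   candidates: C₊=(4.0054,6.0000) cross=27.861; C₋=(2.0776,-5.6837) cross=-27.861
θ=130°:   branch - wants cross < 0 → take C=(2.0776,-5.6837) (cross=-27.861)
θ=130°: ex = (C−B)/|BC| = (0.3886,-0.9214); ey = (0.9214,0.3886)
θ=130°: P = B + -0.85·ex + 2.97·ey = (1.7634,2.7035)

θ=6°: 3.16 2.31
θ=80°: 2.77 2.65
θ=130°: 1.76 2.70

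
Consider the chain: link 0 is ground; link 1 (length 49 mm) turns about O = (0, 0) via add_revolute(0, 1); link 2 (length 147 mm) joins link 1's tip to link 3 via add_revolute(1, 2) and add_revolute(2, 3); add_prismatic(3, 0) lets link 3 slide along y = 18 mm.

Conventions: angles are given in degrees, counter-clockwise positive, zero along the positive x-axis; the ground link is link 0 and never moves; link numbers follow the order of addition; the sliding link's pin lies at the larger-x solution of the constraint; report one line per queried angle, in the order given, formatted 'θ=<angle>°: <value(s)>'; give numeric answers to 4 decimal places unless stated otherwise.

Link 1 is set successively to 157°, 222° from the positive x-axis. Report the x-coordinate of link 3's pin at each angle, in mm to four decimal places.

geometry: r = 49 mm, L = 147 mm, e = 18 mm
θ=157°: crank pin P = (r cos θ, r sin θ) = (-45.104738, 19.145825)
θ=157°: h = r sin θ − e = 19.145825 − 18 = 1.145825
θ=157°: x = r cos θ + √(L² − h²) = -45.104738 + 146.995534 = 101.890796
θ=222°: crank pin P = (r cos θ, r sin θ) = (-36.414096, -32.787400)
θ=222°: h = r sin θ − e = -32.787400 − 18 = -50.787400
θ=222°: x = r cos θ + √(L² − h²) = -36.414096 + 137.947961 = 101.533865

θ=157°: 101.8908
θ=222°: 101.5339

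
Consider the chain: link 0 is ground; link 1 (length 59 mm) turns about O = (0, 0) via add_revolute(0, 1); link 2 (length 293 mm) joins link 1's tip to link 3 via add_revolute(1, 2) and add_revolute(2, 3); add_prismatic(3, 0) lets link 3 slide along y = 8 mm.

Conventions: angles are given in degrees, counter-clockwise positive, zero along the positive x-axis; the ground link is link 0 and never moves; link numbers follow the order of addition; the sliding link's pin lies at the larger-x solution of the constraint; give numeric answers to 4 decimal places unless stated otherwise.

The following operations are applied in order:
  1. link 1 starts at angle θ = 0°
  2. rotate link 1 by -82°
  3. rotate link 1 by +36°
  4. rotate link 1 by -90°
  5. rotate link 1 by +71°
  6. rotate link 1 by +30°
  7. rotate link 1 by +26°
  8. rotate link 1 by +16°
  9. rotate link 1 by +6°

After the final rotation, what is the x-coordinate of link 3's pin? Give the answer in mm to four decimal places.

geometry: r = 59 mm, L = 293 mm, e = 8 mm; θ starts at 0°
rotate link 1 by -82°: θ ← 0° -82° = -82°
rotate link 1 by +36°: θ ← -82° +36° = -46°
rotate link 1 by -90°: θ ← -46° -90° = -136°
rotate link 1 by +71°: θ ← -136° +71° = -65°
rotate link 1 by +30°: θ ← -65° +30° = -35°
rotate link 1 by +26°: θ ← -35° +26° = -9°
rotate link 1 by +16°: θ ← -9° +16° = 7°
rotate link 1 by +6°: θ ← 7° +6° = 13°
crank pin P = (r cos θ, r sin θ) = (57.487834, 13.272112)
h = r sin θ − e = 13.272112 − 8 = 5.272112
x = r cos θ + √(L² − h²) = 57.487834 + 292.952564 = 350.440398

350.4404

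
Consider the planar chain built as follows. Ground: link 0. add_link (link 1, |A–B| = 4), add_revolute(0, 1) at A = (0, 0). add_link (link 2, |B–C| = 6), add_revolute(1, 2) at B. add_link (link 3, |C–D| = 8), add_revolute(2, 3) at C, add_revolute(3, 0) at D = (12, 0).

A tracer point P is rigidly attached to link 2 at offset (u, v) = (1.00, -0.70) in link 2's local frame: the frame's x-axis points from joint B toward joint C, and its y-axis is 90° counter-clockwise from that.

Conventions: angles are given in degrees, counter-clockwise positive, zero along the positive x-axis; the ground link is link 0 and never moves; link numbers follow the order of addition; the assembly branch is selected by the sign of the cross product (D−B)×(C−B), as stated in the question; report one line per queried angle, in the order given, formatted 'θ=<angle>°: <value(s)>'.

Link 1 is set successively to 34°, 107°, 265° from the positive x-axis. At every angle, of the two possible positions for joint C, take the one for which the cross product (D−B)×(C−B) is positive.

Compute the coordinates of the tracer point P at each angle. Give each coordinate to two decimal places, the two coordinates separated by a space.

A=(0,0), D=(12.00,0)
θ=34°: B = A + 4.00·(cos34°, sin34°) = (3.3162, 2.2368)
θ=34°: |BD| = 8.9673
θ=34°: circle(B,6.00) ∩ circle(D,8.00): a=2.9224, h=5.2402
θ=34°:   candidates: C₊=(7.4533,6.5824) cross=46.990; C₋=(4.8391,-3.5667) cross=-46.990
θ=34°:   branch + wants cross > 0 → take C=(7.4533,6.5824) (cross=46.990)
θ=34°: ex = (C−B)/|BC| = (0.6895,0.7243); ey = (-0.7243,0.6895)
θ=34°: P = B + 1.00·ex + -0.70·ey = (4.5127,2.4784)
θ=107°: B = A + 4.00·(cos107°, sin107°) = (-1.1695, 3.8252)
θ=107°: |BD| = 13.7138
θ=107°: circle(B,6.00) ∩ circle(D,8.00): a=5.8360, h=1.3932
θ=107°:   candidates: C₊=(4.8235,3.5352) cross=19.106; C₋=(4.0463,0.8595) cross=-19.106
θ=107°:   branch + wants cross > 0 → take C=(4.8235,3.5352) (cross=19.106)
θ=107°: ex = (C−B)/|BC| = (0.9988,-0.0483); ey = (0.0483,0.9988)
θ=107°: P = B + 1.00·ex + -0.70·ey = (-0.2045,3.0777)
θ=265°: B = A + 4.00·(cos265°, sin265°) = (-0.3486, -3.9848)
θ=265°: |BD| = 12.9756
θ=265°: circle(B,6.00) ∩ circle(D,8.00): a=5.4089, h=2.5969
θ=265°:   candidates: C₊=(4.0014,0.1477) cross=33.697; C₋=(5.5964,-4.7952) cross=-33.697
θ=265°:   branch + wants cross > 0 → take C=(4.0014,0.1477) (cross=33.697)
θ=265°: ex = (C−B)/|BC| = (0.7250,0.6888); ey = (-0.6888,0.7250)
θ=265°: P = B + 1.00·ex + -0.70·ey = (0.8585,-3.8035)

θ=34°: 4.51 2.48
θ=107°: -0.20 3.08
θ=265°: 0.86 -3.80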